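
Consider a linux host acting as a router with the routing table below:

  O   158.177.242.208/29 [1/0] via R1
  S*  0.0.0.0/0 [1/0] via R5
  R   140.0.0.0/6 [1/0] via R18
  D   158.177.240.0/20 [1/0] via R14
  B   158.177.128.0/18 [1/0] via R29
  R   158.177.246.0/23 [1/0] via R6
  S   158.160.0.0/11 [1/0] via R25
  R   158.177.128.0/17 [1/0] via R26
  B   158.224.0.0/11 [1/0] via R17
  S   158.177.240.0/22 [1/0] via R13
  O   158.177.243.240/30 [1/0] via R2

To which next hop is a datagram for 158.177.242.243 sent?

Routes whose prefix contains 158.177.242.243:
  0.0.0.0/0 (default, matches everything) -> R5
  158.160.0.0/11 (158.160.0.0 - 158.191.255.255) -> R25
  158.177.128.0/17 (158.177.128.0 - 158.177.255.255) -> R26
  158.177.240.0/20 (158.177.240.0 - 158.177.255.255) -> R14
  158.177.240.0/22 (158.177.240.0 - 158.177.243.255) -> R13
More-specific entries that do NOT match:
  158.177.243.240/30 (158.177.243.240 - 158.177.243.243) does not contain 158.177.242.243
  158.177.242.208/29 (158.177.242.208 - 158.177.242.215) does not contain 158.177.242.243
  158.177.246.0/23 (158.177.246.0 - 158.177.247.255) does not contain 158.177.242.243
Longest matching prefix is /22 -> next hop R13.

R13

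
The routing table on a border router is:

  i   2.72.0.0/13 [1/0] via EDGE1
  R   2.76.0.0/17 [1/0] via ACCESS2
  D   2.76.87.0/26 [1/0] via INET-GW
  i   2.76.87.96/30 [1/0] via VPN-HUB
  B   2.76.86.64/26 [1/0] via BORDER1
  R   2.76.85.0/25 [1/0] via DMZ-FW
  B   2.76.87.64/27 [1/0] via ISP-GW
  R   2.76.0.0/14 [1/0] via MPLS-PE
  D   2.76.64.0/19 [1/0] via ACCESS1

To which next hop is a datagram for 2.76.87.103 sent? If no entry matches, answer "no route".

ACCESS1

Routes whose prefix contains 2.76.87.103:
  2.72.0.0/13 (2.72.0.0 - 2.79.255.255) -> EDGE1
  2.76.0.0/14 (2.76.0.0 - 2.79.255.255) -> MPLS-PE
  2.76.0.0/17 (2.76.0.0 - 2.76.127.255) -> ACCESS2
  2.76.64.0/19 (2.76.64.0 - 2.76.95.255) -> ACCESS1
More-specific entries that do NOT match:
  2.76.87.96/30 (2.76.87.96 - 2.76.87.99) does not contain 2.76.87.103
  2.76.87.64/27 (2.76.87.64 - 2.76.87.95) does not contain 2.76.87.103
  2.76.87.0/26 (2.76.87.0 - 2.76.87.63) does not contain 2.76.87.103
  2.76.86.64/26 (2.76.86.64 - 2.76.86.127) does not contain 2.76.87.103
  2.76.85.0/25 (2.76.85.0 - 2.76.85.127) does not contain 2.76.87.103
Longest matching prefix is /19 -> next hop ACCESS1.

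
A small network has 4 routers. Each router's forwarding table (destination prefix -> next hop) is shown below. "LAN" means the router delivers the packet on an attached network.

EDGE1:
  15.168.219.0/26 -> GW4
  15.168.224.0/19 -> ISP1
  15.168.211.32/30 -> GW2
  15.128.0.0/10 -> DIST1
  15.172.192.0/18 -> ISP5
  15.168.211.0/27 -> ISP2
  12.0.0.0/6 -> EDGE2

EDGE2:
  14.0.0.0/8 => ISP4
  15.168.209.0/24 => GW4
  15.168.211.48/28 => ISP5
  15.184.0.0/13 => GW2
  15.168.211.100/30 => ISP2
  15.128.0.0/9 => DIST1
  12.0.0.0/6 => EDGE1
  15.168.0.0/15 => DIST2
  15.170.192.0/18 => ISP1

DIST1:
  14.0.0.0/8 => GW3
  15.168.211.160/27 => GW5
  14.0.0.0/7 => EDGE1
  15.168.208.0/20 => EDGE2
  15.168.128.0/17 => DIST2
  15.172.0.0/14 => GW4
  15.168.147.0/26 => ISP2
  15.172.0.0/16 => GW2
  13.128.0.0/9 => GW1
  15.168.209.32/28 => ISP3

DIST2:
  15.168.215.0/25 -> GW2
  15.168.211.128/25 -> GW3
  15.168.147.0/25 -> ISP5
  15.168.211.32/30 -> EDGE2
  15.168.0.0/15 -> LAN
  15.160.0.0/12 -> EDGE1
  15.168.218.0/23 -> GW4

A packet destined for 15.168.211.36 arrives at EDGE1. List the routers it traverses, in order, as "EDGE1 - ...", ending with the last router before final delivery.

EDGE1 - DIST1 - EDGE2 - DIST2

At EDGE1: longest match for 15.168.211.36 is 15.128.0.0/10 -> DIST1
At DIST1: longest match for 15.168.211.36 is 15.168.208.0/20 -> EDGE2
At EDGE2: longest match for 15.168.211.36 is 15.168.0.0/15 -> DIST2
At DIST2: longest match for 15.168.211.36 is 15.168.0.0/15 -> LAN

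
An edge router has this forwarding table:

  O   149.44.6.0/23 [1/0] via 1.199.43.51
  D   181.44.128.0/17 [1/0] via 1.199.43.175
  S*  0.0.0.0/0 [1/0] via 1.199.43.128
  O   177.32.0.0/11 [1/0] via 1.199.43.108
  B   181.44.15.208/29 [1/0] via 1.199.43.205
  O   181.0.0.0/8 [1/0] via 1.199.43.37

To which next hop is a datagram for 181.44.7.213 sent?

Routes whose prefix contains 181.44.7.213:
  0.0.0.0/0 (default, matches everything) -> 1.199.43.128
  181.0.0.0/8 (181.0.0.0 - 181.255.255.255) -> 1.199.43.37
More-specific entries that do NOT match:
  181.44.15.208/29 (181.44.15.208 - 181.44.15.215) does not contain 181.44.7.213
  149.44.6.0/23 (149.44.6.0 - 149.44.7.255) does not contain 181.44.7.213
  181.44.128.0/17 (181.44.128.0 - 181.44.255.255) does not contain 181.44.7.213
  177.32.0.0/11 (177.32.0.0 - 177.63.255.255) does not contain 181.44.7.213
Longest matching prefix is /8 -> next hop 1.199.43.37.

1.199.43.37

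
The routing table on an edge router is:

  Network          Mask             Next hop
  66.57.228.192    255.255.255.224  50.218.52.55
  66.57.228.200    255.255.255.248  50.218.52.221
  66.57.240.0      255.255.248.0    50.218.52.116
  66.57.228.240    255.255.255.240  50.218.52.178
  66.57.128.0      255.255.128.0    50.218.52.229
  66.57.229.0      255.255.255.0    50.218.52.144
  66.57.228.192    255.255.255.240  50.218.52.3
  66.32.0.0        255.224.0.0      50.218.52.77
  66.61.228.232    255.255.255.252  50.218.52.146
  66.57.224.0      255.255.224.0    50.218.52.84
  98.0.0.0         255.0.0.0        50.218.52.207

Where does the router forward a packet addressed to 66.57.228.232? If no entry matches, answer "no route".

50.218.52.84

Routes whose prefix contains 66.57.228.232:
  66.32.0.0/11 (66.32.0.0 - 66.63.255.255) -> 50.218.52.77
  66.57.128.0/17 (66.57.128.0 - 66.57.255.255) -> 50.218.52.229
  66.57.224.0/19 (66.57.224.0 - 66.57.255.255) -> 50.218.52.84
More-specific entries that do NOT match:
  66.61.228.232/30 (66.61.228.232 - 66.61.228.235) does not contain 66.57.228.232
  66.57.228.200/29 (66.57.228.200 - 66.57.228.207) does not contain 66.57.228.232
  66.57.228.240/28 (66.57.228.240 - 66.57.228.255) does not contain 66.57.228.232
  66.57.228.192/28 (66.57.228.192 - 66.57.228.207) does not contain 66.57.228.232
  66.57.228.192/27 (66.57.228.192 - 66.57.228.223) does not contain 66.57.228.232
  66.57.229.0/24 (66.57.229.0 - 66.57.229.255) does not contain 66.57.228.232
  66.57.240.0/21 (66.57.240.0 - 66.57.247.255) does not contain 66.57.228.232
Longest matching prefix is /19 -> next hop 50.218.52.84.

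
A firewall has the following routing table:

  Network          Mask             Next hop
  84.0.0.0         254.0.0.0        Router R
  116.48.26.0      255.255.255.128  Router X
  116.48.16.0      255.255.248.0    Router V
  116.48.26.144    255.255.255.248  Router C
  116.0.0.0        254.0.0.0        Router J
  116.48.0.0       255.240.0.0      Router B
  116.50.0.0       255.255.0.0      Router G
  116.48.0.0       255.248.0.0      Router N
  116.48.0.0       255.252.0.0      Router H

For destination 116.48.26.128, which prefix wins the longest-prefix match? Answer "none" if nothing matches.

116.48.0.0/14

Entries matching 116.48.26.128:
  116.0.0.0/7 (116.0.0.0 - 117.255.255.255)
  116.48.0.0/12 (116.48.0.0 - 116.63.255.255)
  116.48.0.0/13 (116.48.0.0 - 116.55.255.255)
  116.48.0.0/14 (116.48.0.0 - 116.51.255.255)
Most specific is 116.48.0.0/14.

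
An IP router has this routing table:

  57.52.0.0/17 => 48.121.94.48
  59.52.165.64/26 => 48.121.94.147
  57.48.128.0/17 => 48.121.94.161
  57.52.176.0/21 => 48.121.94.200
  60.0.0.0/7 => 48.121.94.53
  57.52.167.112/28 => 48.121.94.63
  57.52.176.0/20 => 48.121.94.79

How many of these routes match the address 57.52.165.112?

0

No listed prefix contains 57.52.165.112.
Total matching entries: 0.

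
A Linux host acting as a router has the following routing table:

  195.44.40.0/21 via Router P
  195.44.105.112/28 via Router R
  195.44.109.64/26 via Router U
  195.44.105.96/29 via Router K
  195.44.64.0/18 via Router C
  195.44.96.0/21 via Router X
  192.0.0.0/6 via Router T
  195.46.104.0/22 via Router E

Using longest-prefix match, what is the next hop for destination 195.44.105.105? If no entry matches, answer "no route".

Routes whose prefix contains 195.44.105.105:
  192.0.0.0/6 (192.0.0.0 - 195.255.255.255) -> Router T
  195.44.64.0/18 (195.44.64.0 - 195.44.127.255) -> Router C
More-specific entries that do NOT match:
  195.44.105.96/29 (195.44.105.96 - 195.44.105.103) does not contain 195.44.105.105
  195.44.105.112/28 (195.44.105.112 - 195.44.105.127) does not contain 195.44.105.105
  195.44.109.64/26 (195.44.109.64 - 195.44.109.127) does not contain 195.44.105.105
  195.46.104.0/22 (195.46.104.0 - 195.46.107.255) does not contain 195.44.105.105
  195.44.40.0/21 (195.44.40.0 - 195.44.47.255) does not contain 195.44.105.105
  195.44.96.0/21 (195.44.96.0 - 195.44.103.255) does not contain 195.44.105.105
Longest matching prefix is /18 -> next hop Router C.

Router C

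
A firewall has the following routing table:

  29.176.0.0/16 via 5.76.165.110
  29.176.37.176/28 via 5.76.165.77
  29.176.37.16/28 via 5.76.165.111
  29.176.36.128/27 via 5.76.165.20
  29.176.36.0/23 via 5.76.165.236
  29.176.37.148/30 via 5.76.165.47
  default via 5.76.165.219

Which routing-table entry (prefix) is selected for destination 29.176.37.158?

29.176.36.0/23

Entries matching 29.176.37.158:
  0.0.0.0/0 (default, matches everything)
  29.176.0.0/16 (29.176.0.0 - 29.176.255.255)
  29.176.36.0/23 (29.176.36.0 - 29.176.37.255)
Most specific is 29.176.36.0/23.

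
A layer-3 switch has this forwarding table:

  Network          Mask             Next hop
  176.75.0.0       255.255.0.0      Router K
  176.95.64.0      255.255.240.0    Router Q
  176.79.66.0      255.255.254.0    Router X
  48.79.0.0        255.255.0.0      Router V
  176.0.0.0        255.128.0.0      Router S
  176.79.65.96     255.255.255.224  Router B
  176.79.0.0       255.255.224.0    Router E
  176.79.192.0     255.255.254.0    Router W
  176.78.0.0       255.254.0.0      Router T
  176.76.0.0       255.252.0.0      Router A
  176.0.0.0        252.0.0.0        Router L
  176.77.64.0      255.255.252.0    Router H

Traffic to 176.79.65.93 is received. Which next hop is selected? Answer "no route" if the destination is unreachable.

Routes whose prefix contains 176.79.65.93:
  176.0.0.0/6 (176.0.0.0 - 179.255.255.255) -> Router L
  176.0.0.0/9 (176.0.0.0 - 176.127.255.255) -> Router S
  176.76.0.0/14 (176.76.0.0 - 176.79.255.255) -> Router A
  176.78.0.0/15 (176.78.0.0 - 176.79.255.255) -> Router T
More-specific entries that do NOT match:
  176.79.65.96/27 (176.79.65.96 - 176.79.65.127) does not contain 176.79.65.93
  176.79.66.0/23 (176.79.66.0 - 176.79.67.255) does not contain 176.79.65.93
  176.79.192.0/23 (176.79.192.0 - 176.79.193.255) does not contain 176.79.65.93
  176.77.64.0/22 (176.77.64.0 - 176.77.67.255) does not contain 176.79.65.93
  176.95.64.0/20 (176.95.64.0 - 176.95.79.255) does not contain 176.79.65.93
  176.79.0.0/19 (176.79.0.0 - 176.79.31.255) does not contain 176.79.65.93
  176.75.0.0/16 (176.75.0.0 - 176.75.255.255) does not contain 176.79.65.93
  48.79.0.0/16 (48.79.0.0 - 48.79.255.255) does not contain 176.79.65.93
Longest matching prefix is /15 -> next hop Router T.

Router T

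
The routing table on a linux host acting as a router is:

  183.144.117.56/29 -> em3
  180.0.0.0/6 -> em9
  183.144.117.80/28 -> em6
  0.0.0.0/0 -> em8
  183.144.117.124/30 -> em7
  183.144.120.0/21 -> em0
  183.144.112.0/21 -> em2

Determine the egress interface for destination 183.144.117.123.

Routes whose prefix contains 183.144.117.123:
  0.0.0.0/0 (default, matches everything) -> em8
  180.0.0.0/6 (180.0.0.0 - 183.255.255.255) -> em9
  183.144.112.0/21 (183.144.112.0 - 183.144.119.255) -> em2
More-specific entries that do NOT match:
  183.144.117.124/30 (183.144.117.124 - 183.144.117.127) does not contain 183.144.117.123
  183.144.117.56/29 (183.144.117.56 - 183.144.117.63) does not contain 183.144.117.123
  183.144.117.80/28 (183.144.117.80 - 183.144.117.95) does not contain 183.144.117.123
Longest matching prefix is /21 -> interface em2.

em2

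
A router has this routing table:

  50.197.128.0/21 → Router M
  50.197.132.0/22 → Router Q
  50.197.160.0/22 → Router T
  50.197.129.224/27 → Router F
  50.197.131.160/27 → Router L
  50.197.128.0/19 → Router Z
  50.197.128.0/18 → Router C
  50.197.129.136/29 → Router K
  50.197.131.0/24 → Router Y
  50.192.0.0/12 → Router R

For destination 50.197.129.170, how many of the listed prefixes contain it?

Prefixes containing 50.197.129.170:
  50.192.0.0/12 (50.192.0.0 - 50.207.255.255)
  50.197.128.0/18 (50.197.128.0 - 50.197.191.255)
  50.197.128.0/19 (50.197.128.0 - 50.197.159.255)
  50.197.128.0/21 (50.197.128.0 - 50.197.135.255)
Total matching entries: 4.

4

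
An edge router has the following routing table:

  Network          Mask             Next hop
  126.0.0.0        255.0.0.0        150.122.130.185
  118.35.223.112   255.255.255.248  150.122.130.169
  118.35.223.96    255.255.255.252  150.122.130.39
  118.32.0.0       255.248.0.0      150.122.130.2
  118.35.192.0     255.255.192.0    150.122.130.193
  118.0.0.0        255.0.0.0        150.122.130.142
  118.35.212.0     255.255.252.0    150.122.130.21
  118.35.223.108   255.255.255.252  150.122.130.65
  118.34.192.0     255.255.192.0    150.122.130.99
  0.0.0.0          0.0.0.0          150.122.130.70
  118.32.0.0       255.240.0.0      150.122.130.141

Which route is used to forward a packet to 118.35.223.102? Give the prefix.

118.35.192.0/18

Entries matching 118.35.223.102:
  0.0.0.0/0 (default, matches everything)
  118.0.0.0/8 (118.0.0.0 - 118.255.255.255)
  118.32.0.0/12 (118.32.0.0 - 118.47.255.255)
  118.32.0.0/13 (118.32.0.0 - 118.39.255.255)
  118.35.192.0/18 (118.35.192.0 - 118.35.255.255)
Most specific is 118.35.192.0/18.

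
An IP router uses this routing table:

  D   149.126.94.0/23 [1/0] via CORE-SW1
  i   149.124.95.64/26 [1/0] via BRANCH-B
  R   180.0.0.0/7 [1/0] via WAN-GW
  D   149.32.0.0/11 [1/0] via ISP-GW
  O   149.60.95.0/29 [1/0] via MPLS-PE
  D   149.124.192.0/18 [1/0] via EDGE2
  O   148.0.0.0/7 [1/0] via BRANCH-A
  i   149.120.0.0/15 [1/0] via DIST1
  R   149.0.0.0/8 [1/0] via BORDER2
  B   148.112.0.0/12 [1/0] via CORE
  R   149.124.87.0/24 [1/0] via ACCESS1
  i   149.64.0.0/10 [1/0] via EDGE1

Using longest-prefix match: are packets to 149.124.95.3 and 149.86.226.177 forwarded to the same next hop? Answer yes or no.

yes

149.124.95.3: longest match 149.64.0.0/10 -> EDGE1
149.86.226.177: longest match 149.64.0.0/10 -> EDGE1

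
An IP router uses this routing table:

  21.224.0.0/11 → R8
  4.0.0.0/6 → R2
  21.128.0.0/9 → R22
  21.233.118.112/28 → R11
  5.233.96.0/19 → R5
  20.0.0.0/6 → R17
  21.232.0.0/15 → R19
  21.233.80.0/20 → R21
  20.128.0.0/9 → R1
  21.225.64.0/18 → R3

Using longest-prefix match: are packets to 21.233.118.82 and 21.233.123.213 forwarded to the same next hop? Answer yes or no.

21.233.118.82: longest match 21.232.0.0/15 -> R19
21.233.123.213: longest match 21.232.0.0/15 -> R19

yes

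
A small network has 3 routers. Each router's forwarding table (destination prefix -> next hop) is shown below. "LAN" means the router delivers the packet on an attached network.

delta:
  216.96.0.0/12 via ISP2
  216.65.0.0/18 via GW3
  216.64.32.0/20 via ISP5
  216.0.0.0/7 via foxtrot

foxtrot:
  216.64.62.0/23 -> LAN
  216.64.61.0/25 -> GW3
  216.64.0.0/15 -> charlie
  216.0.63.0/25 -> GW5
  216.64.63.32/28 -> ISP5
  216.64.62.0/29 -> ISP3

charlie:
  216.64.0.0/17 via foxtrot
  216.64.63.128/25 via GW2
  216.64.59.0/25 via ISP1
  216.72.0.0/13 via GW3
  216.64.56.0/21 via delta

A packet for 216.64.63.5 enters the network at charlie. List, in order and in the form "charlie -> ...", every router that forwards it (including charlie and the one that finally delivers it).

charlie -> delta -> foxtrot

At charlie: longest match for 216.64.63.5 is 216.64.56.0/21 -> delta
At delta: longest match for 216.64.63.5 is 216.0.0.0/7 -> foxtrot
At foxtrot: longest match for 216.64.63.5 is 216.64.62.0/23 -> LAN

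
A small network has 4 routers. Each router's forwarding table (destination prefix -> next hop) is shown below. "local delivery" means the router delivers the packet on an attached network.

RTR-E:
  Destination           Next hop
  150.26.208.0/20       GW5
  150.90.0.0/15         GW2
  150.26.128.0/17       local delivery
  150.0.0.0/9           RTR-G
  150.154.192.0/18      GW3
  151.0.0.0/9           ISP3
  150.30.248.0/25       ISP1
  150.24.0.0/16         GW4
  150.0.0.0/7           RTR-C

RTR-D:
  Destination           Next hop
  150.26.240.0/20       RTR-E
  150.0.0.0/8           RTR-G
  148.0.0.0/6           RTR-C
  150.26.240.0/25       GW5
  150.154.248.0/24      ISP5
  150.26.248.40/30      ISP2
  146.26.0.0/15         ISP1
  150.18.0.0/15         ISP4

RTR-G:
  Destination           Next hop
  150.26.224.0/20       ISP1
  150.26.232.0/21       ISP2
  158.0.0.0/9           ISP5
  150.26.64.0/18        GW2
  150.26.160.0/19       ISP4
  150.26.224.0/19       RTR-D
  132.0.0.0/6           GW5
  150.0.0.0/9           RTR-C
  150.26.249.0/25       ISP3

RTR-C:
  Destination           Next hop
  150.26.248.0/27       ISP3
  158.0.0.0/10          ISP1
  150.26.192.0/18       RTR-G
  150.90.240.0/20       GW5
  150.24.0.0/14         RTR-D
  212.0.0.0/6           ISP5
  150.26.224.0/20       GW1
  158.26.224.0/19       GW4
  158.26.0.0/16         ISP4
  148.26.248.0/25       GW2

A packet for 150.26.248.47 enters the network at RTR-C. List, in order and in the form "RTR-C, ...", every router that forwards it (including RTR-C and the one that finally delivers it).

At RTR-C: longest match for 150.26.248.47 is 150.26.192.0/18 -> RTR-G
At RTR-G: longest match for 150.26.248.47 is 150.26.224.0/19 -> RTR-D
At RTR-D: longest match for 150.26.248.47 is 150.26.240.0/20 -> RTR-E
At RTR-E: longest match for 150.26.248.47 is 150.26.128.0/17 -> local delivery

RTR-C, RTR-G, RTR-D, RTR-E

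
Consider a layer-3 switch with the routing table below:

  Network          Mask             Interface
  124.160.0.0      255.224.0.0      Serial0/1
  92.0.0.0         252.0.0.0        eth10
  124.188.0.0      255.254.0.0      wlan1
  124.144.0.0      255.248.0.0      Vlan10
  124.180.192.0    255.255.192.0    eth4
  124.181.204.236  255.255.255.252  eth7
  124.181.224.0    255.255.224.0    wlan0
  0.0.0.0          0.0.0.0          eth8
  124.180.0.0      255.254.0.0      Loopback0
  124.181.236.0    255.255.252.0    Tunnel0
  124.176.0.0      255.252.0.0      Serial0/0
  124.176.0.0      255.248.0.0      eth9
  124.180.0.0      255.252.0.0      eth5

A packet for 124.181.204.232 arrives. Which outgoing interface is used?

Loopback0

Routes whose prefix contains 124.181.204.232:
  0.0.0.0/0 (default, matches everything) -> eth8
  124.160.0.0/11 (124.160.0.0 - 124.191.255.255) -> Serial0/1
  124.176.0.0/13 (124.176.0.0 - 124.183.255.255) -> eth9
  124.180.0.0/14 (124.180.0.0 - 124.183.255.255) -> eth5
  124.180.0.0/15 (124.180.0.0 - 124.181.255.255) -> Loopback0
More-specific entries that do NOT match:
  124.181.204.236/30 (124.181.204.236 - 124.181.204.239) does not contain 124.181.204.232
  124.181.236.0/22 (124.181.236.0 - 124.181.239.255) does not contain 124.181.204.232
  124.181.224.0/19 (124.181.224.0 - 124.181.255.255) does not contain 124.181.204.232
  124.180.192.0/18 (124.180.192.0 - 124.180.255.255) does not contain 124.181.204.232
Longest matching prefix is /15 -> interface Loopback0.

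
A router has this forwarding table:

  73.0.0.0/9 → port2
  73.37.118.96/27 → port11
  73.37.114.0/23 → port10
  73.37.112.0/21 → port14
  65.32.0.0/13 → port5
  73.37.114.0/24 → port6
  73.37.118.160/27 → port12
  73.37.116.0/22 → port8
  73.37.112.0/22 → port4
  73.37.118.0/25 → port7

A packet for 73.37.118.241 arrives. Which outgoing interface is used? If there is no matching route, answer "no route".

port8

Routes whose prefix contains 73.37.118.241:
  73.0.0.0/9 (73.0.0.0 - 73.127.255.255) -> port2
  73.37.112.0/21 (73.37.112.0 - 73.37.119.255) -> port14
  73.37.116.0/22 (73.37.116.0 - 73.37.119.255) -> port8
More-specific entries that do NOT match:
  73.37.118.96/27 (73.37.118.96 - 73.37.118.127) does not contain 73.37.118.241
  73.37.118.160/27 (73.37.118.160 - 73.37.118.191) does not contain 73.37.118.241
  73.37.118.0/25 (73.37.118.0 - 73.37.118.127) does not contain 73.37.118.241
  73.37.114.0/24 (73.37.114.0 - 73.37.114.255) does not contain 73.37.118.241
  73.37.114.0/23 (73.37.114.0 - 73.37.115.255) does not contain 73.37.118.241
Longest matching prefix is /22 -> interface port8.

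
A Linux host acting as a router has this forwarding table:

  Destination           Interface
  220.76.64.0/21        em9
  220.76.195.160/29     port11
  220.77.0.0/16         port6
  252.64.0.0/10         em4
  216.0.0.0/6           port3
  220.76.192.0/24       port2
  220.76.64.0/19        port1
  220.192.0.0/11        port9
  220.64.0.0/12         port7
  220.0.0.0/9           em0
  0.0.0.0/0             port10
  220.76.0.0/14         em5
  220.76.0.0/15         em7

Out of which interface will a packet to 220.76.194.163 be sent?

Routes whose prefix contains 220.76.194.163:
  0.0.0.0/0 (default, matches everything) -> port10
  220.0.0.0/9 (220.0.0.0 - 220.127.255.255) -> em0
  220.64.0.0/12 (220.64.0.0 - 220.79.255.255) -> port7
  220.76.0.0/14 (220.76.0.0 - 220.79.255.255) -> em5
  220.76.0.0/15 (220.76.0.0 - 220.77.255.255) -> em7
More-specific entries that do NOT match:
  220.76.195.160/29 (220.76.195.160 - 220.76.195.167) does not contain 220.76.194.163
  220.76.192.0/24 (220.76.192.0 - 220.76.192.255) does not contain 220.76.194.163
  220.76.64.0/21 (220.76.64.0 - 220.76.71.255) does not contain 220.76.194.163
  220.76.64.0/19 (220.76.64.0 - 220.76.95.255) does not contain 220.76.194.163
  220.77.0.0/16 (220.77.0.0 - 220.77.255.255) does not contain 220.76.194.163
Longest matching prefix is /15 -> interface em7.

em7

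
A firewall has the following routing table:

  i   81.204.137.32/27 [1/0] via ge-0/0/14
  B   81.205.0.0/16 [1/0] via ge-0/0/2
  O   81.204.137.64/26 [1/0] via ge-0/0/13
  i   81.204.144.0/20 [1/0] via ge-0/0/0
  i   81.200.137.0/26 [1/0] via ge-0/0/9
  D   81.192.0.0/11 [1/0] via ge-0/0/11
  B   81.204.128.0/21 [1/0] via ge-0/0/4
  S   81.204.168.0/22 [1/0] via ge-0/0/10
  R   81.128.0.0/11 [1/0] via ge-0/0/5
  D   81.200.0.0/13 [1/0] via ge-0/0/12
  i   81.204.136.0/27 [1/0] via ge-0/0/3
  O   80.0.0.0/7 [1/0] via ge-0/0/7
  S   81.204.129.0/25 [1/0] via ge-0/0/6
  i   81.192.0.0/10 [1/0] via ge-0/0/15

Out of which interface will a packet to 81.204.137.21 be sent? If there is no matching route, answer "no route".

Routes whose prefix contains 81.204.137.21:
  80.0.0.0/7 (80.0.0.0 - 81.255.255.255) -> ge-0/0/7
  81.192.0.0/10 (81.192.0.0 - 81.255.255.255) -> ge-0/0/15
  81.192.0.0/11 (81.192.0.0 - 81.223.255.255) -> ge-0/0/11
  81.200.0.0/13 (81.200.0.0 - 81.207.255.255) -> ge-0/0/12
More-specific entries that do NOT match:
  81.204.137.32/27 (81.204.137.32 - 81.204.137.63) does not contain 81.204.137.21
  81.204.136.0/27 (81.204.136.0 - 81.204.136.31) does not contain 81.204.137.21
  81.204.137.64/26 (81.204.137.64 - 81.204.137.127) does not contain 81.204.137.21
  81.200.137.0/26 (81.200.137.0 - 81.200.137.63) does not contain 81.204.137.21
  81.204.129.0/25 (81.204.129.0 - 81.204.129.127) does not contain 81.204.137.21
  81.204.168.0/22 (81.204.168.0 - 81.204.171.255) does not contain 81.204.137.21
  81.204.128.0/21 (81.204.128.0 - 81.204.135.255) does not contain 81.204.137.21
  81.204.144.0/20 (81.204.144.0 - 81.204.159.255) does not contain 81.204.137.21
  81.205.0.0/16 (81.205.0.0 - 81.205.255.255) does not contain 81.204.137.21
Longest matching prefix is /13 -> interface ge-0/0/12.

ge-0/0/12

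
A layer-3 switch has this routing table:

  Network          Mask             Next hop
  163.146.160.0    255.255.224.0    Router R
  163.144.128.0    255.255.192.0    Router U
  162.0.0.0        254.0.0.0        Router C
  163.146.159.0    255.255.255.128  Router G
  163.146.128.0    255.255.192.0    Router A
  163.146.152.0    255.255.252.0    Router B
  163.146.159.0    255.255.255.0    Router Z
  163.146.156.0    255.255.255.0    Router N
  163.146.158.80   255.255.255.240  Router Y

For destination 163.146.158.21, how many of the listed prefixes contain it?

Prefixes containing 163.146.158.21:
  162.0.0.0/7 (162.0.0.0 - 163.255.255.255)
  163.146.128.0/18 (163.146.128.0 - 163.146.191.255)
Total matching entries: 2.

2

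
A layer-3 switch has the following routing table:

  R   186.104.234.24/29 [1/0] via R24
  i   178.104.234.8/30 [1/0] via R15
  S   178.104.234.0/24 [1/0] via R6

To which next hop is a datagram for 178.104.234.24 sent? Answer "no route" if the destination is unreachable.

R6

Routes whose prefix contains 178.104.234.24:
  178.104.234.0/24 (178.104.234.0 - 178.104.234.255) -> R6
More-specific entries that do NOT match:
  178.104.234.8/30 (178.104.234.8 - 178.104.234.11) does not contain 178.104.234.24
  186.104.234.24/29 (186.104.234.24 - 186.104.234.31) does not contain 178.104.234.24
Longest matching prefix is /24 -> next hop R6.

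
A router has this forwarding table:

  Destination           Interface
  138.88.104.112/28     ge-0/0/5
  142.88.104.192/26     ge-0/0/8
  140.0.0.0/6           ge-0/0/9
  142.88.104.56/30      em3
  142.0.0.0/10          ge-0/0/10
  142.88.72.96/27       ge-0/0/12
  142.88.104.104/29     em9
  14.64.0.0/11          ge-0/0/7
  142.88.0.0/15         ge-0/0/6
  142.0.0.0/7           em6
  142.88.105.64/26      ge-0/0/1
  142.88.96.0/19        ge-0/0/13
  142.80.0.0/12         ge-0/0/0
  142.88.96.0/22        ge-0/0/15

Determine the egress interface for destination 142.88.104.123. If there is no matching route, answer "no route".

Routes whose prefix contains 142.88.104.123:
  140.0.0.0/6 (140.0.0.0 - 143.255.255.255) -> ge-0/0/9
  142.0.0.0/7 (142.0.0.0 - 143.255.255.255) -> em6
  142.80.0.0/12 (142.80.0.0 - 142.95.255.255) -> ge-0/0/0
  142.88.0.0/15 (142.88.0.0 - 142.89.255.255) -> ge-0/0/6
  142.88.96.0/19 (142.88.96.0 - 142.88.127.255) -> ge-0/0/13
More-specific entries that do NOT match:
  142.88.104.56/30 (142.88.104.56 - 142.88.104.59) does not contain 142.88.104.123
  142.88.104.104/29 (142.88.104.104 - 142.88.104.111) does not contain 142.88.104.123
  138.88.104.112/28 (138.88.104.112 - 138.88.104.127) does not contain 142.88.104.123
  142.88.72.96/27 (142.88.72.96 - 142.88.72.127) does not contain 142.88.104.123
  142.88.104.192/26 (142.88.104.192 - 142.88.104.255) does not contain 142.88.104.123
  142.88.105.64/26 (142.88.105.64 - 142.88.105.127) does not contain 142.88.104.123
  142.88.96.0/22 (142.88.96.0 - 142.88.99.255) does not contain 142.88.104.123
Longest matching prefix is /19 -> interface ge-0/0/13.

ge-0/0/13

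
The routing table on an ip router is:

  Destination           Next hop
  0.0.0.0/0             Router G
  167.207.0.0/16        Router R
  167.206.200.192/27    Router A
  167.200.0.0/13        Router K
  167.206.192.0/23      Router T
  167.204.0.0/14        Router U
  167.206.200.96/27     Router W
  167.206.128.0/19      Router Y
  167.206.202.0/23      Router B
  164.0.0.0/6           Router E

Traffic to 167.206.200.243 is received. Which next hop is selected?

Routes whose prefix contains 167.206.200.243:
  0.0.0.0/0 (default, matches everything) -> Router G
  164.0.0.0/6 (164.0.0.0 - 167.255.255.255) -> Router E
  167.200.0.0/13 (167.200.0.0 - 167.207.255.255) -> Router K
  167.204.0.0/14 (167.204.0.0 - 167.207.255.255) -> Router U
More-specific entries that do NOT match:
  167.206.200.192/27 (167.206.200.192 - 167.206.200.223) does not contain 167.206.200.243
  167.206.200.96/27 (167.206.200.96 - 167.206.200.127) does not contain 167.206.200.243
  167.206.192.0/23 (167.206.192.0 - 167.206.193.255) does not contain 167.206.200.243
  167.206.202.0/23 (167.206.202.0 - 167.206.203.255) does not contain 167.206.200.243
  167.206.128.0/19 (167.206.128.0 - 167.206.159.255) does not contain 167.206.200.243
  167.207.0.0/16 (167.207.0.0 - 167.207.255.255) does not contain 167.206.200.243
Longest matching prefix is /14 -> next hop Router U.

Router U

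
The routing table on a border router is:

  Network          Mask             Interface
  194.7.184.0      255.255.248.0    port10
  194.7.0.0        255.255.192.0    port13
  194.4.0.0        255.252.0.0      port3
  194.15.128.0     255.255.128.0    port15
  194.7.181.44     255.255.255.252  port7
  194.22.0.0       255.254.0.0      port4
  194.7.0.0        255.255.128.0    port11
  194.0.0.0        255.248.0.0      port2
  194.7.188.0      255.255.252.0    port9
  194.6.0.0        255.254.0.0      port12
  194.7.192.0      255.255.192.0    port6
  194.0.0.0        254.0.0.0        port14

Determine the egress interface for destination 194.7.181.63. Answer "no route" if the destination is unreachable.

Routes whose prefix contains 194.7.181.63:
  194.0.0.0/7 (194.0.0.0 - 195.255.255.255) -> port14
  194.0.0.0/13 (194.0.0.0 - 194.7.255.255) -> port2
  194.4.0.0/14 (194.4.0.0 - 194.7.255.255) -> port3
  194.6.0.0/15 (194.6.0.0 - 194.7.255.255) -> port12
More-specific entries that do NOT match:
  194.7.181.44/30 (194.7.181.44 - 194.7.181.47) does not contain 194.7.181.63
  194.7.188.0/22 (194.7.188.0 - 194.7.191.255) does not contain 194.7.181.63
  194.7.184.0/21 (194.7.184.0 - 194.7.191.255) does not contain 194.7.181.63
  194.7.0.0/18 (194.7.0.0 - 194.7.63.255) does not contain 194.7.181.63
  194.7.192.0/18 (194.7.192.0 - 194.7.255.255) does not contain 194.7.181.63
  194.15.128.0/17 (194.15.128.0 - 194.15.255.255) does not contain 194.7.181.63
  194.7.0.0/17 (194.7.0.0 - 194.7.127.255) does not contain 194.7.181.63
Longest matching prefix is /15 -> interface port12.

port12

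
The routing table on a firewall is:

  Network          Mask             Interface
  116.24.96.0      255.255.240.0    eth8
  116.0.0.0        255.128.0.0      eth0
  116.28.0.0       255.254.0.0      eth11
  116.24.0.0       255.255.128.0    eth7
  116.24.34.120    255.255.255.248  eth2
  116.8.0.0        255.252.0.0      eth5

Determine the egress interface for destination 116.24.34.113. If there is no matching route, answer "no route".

eth7

Routes whose prefix contains 116.24.34.113:
  116.0.0.0/9 (116.0.0.0 - 116.127.255.255) -> eth0
  116.24.0.0/17 (116.24.0.0 - 116.24.127.255) -> eth7
More-specific entries that do NOT match:
  116.24.34.120/29 (116.24.34.120 - 116.24.34.127) does not contain 116.24.34.113
  116.24.96.0/20 (116.24.96.0 - 116.24.111.255) does not contain 116.24.34.113
Longest matching prefix is /17 -> interface eth7.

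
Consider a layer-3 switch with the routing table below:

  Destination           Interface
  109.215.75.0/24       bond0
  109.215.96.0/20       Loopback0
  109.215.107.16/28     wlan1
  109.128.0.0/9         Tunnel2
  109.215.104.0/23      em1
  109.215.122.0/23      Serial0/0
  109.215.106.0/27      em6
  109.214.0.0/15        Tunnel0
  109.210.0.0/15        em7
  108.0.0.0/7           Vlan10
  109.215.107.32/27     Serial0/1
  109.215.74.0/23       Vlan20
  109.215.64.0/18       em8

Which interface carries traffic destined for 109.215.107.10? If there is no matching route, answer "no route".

Routes whose prefix contains 109.215.107.10:
  108.0.0.0/7 (108.0.0.0 - 109.255.255.255) -> Vlan10
  109.128.0.0/9 (109.128.0.0 - 109.255.255.255) -> Tunnel2
  109.214.0.0/15 (109.214.0.0 - 109.215.255.255) -> Tunnel0
  109.215.64.0/18 (109.215.64.0 - 109.215.127.255) -> em8
  109.215.96.0/20 (109.215.96.0 - 109.215.111.255) -> Loopback0
More-specific entries that do NOT match:
  109.215.107.16/28 (109.215.107.16 - 109.215.107.31) does not contain 109.215.107.10
  109.215.106.0/27 (109.215.106.0 - 109.215.106.31) does not contain 109.215.107.10
  109.215.107.32/27 (109.215.107.32 - 109.215.107.63) does not contain 109.215.107.10
  109.215.75.0/24 (109.215.75.0 - 109.215.75.255) does not contain 109.215.107.10
  109.215.104.0/23 (109.215.104.0 - 109.215.105.255) does not contain 109.215.107.10
  109.215.122.0/23 (109.215.122.0 - 109.215.123.255) does not contain 109.215.107.10
  109.215.74.0/23 (109.215.74.0 - 109.215.75.255) does not contain 109.215.107.10
Longest matching prefix is /20 -> interface Loopback0.

Loopback0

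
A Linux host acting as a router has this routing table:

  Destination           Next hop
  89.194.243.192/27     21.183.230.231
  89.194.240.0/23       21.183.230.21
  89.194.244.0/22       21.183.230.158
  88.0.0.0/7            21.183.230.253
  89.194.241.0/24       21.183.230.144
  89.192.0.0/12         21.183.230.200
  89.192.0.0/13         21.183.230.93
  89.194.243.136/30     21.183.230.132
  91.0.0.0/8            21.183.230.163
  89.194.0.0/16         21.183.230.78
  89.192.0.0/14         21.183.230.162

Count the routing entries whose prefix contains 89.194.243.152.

Prefixes containing 89.194.243.152:
  88.0.0.0/7 (88.0.0.0 - 89.255.255.255)
  89.192.0.0/12 (89.192.0.0 - 89.207.255.255)
  89.192.0.0/13 (89.192.0.0 - 89.199.255.255)
  89.192.0.0/14 (89.192.0.0 - 89.195.255.255)
  89.194.0.0/16 (89.194.0.0 - 89.194.255.255)
Total matching entries: 5.

5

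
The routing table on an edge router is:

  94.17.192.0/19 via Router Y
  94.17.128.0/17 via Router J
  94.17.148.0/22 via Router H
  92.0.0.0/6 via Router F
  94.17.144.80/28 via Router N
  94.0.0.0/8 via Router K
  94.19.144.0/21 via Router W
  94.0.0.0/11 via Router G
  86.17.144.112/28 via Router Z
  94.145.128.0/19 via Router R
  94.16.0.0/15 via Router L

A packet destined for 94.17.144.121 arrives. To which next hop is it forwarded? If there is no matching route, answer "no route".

Router J

Routes whose prefix contains 94.17.144.121:
  92.0.0.0/6 (92.0.0.0 - 95.255.255.255) -> Router F
  94.0.0.0/8 (94.0.0.0 - 94.255.255.255) -> Router K
  94.0.0.0/11 (94.0.0.0 - 94.31.255.255) -> Router G
  94.16.0.0/15 (94.16.0.0 - 94.17.255.255) -> Router L
  94.17.128.0/17 (94.17.128.0 - 94.17.255.255) -> Router J
More-specific entries that do NOT match:
  94.17.144.80/28 (94.17.144.80 - 94.17.144.95) does not contain 94.17.144.121
  86.17.144.112/28 (86.17.144.112 - 86.17.144.127) does not contain 94.17.144.121
  94.17.148.0/22 (94.17.148.0 - 94.17.151.255) does not contain 94.17.144.121
  94.19.144.0/21 (94.19.144.0 - 94.19.151.255) does not contain 94.17.144.121
  94.17.192.0/19 (94.17.192.0 - 94.17.223.255) does not contain 94.17.144.121
  94.145.128.0/19 (94.145.128.0 - 94.145.159.255) does not contain 94.17.144.121
Longest matching prefix is /17 -> next hop Router J.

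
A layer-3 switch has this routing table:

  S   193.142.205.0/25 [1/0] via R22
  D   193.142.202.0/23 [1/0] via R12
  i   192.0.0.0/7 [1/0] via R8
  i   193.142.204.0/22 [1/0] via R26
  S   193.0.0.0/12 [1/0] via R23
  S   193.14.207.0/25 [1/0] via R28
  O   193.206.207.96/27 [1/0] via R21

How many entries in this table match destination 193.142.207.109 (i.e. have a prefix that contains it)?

2

Prefixes containing 193.142.207.109:
  192.0.0.0/7 (192.0.0.0 - 193.255.255.255)
  193.142.204.0/22 (193.142.204.0 - 193.142.207.255)
Total matching entries: 2.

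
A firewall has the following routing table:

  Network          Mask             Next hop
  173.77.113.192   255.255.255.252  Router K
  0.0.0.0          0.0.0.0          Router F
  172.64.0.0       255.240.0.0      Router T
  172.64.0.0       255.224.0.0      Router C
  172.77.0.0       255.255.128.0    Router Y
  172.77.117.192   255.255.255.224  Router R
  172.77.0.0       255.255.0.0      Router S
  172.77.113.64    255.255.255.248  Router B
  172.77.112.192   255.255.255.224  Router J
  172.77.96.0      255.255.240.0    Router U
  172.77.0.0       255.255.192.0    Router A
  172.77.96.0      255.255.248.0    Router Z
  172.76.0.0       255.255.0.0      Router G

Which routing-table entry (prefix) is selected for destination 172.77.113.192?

172.77.0.0/17

Entries matching 172.77.113.192:
  0.0.0.0/0 (default, matches everything)
  172.64.0.0/11 (172.64.0.0 - 172.95.255.255)
  172.64.0.0/12 (172.64.0.0 - 172.79.255.255)
  172.77.0.0/16 (172.77.0.0 - 172.77.255.255)
  172.77.0.0/17 (172.77.0.0 - 172.77.127.255)
Most specific is 172.77.0.0/17.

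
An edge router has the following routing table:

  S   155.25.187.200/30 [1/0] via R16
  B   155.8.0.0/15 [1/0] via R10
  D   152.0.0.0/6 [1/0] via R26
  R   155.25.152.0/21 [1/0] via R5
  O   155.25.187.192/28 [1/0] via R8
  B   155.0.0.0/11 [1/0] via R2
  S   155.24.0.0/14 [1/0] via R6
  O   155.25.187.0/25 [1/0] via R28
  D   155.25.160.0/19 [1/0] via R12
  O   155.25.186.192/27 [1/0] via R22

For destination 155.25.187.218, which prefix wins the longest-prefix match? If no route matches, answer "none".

Entries matching 155.25.187.218:
  152.0.0.0/6 (152.0.0.0 - 155.255.255.255)
  155.0.0.0/11 (155.0.0.0 - 155.31.255.255)
  155.24.0.0/14 (155.24.0.0 - 155.27.255.255)
  155.25.160.0/19 (155.25.160.0 - 155.25.191.255)
Most specific is 155.25.160.0/19.

155.25.160.0/19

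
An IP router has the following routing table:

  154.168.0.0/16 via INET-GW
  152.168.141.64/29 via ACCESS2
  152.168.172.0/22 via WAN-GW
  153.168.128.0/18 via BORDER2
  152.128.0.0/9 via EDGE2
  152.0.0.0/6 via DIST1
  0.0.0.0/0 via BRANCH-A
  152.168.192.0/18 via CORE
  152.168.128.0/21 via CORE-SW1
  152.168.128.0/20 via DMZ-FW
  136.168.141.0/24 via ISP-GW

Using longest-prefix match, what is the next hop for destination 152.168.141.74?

Routes whose prefix contains 152.168.141.74:
  0.0.0.0/0 (default, matches everything) -> BRANCH-A
  152.0.0.0/6 (152.0.0.0 - 155.255.255.255) -> DIST1
  152.128.0.0/9 (152.128.0.0 - 152.255.255.255) -> EDGE2
  152.168.128.0/20 (152.168.128.0 - 152.168.143.255) -> DMZ-FW
More-specific entries that do NOT match:
  152.168.141.64/29 (152.168.141.64 - 152.168.141.71) does not contain 152.168.141.74
  136.168.141.0/24 (136.168.141.0 - 136.168.141.255) does not contain 152.168.141.74
  152.168.172.0/22 (152.168.172.0 - 152.168.175.255) does not contain 152.168.141.74
  152.168.128.0/21 (152.168.128.0 - 152.168.135.255) does not contain 152.168.141.74
Longest matching prefix is /20 -> next hop DMZ-FW.

DMZ-FW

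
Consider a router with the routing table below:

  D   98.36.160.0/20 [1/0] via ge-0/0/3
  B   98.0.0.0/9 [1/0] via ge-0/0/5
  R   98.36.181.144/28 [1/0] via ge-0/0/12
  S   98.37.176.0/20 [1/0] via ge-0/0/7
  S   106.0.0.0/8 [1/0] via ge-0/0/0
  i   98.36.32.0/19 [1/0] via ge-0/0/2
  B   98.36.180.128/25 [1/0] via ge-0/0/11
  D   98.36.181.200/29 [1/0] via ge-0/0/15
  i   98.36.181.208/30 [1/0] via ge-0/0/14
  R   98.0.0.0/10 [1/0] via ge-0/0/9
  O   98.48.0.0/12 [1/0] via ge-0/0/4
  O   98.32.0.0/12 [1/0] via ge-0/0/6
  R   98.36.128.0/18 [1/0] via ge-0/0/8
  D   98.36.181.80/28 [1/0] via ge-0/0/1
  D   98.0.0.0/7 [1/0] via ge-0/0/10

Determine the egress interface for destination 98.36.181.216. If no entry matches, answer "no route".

ge-0/0/8

Routes whose prefix contains 98.36.181.216:
  98.0.0.0/7 (98.0.0.0 - 99.255.255.255) -> ge-0/0/10
  98.0.0.0/9 (98.0.0.0 - 98.127.255.255) -> ge-0/0/5
  98.0.0.0/10 (98.0.0.0 - 98.63.255.255) -> ge-0/0/9
  98.32.0.0/12 (98.32.0.0 - 98.47.255.255) -> ge-0/0/6
  98.36.128.0/18 (98.36.128.0 - 98.36.191.255) -> ge-0/0/8
More-specific entries that do NOT match:
  98.36.181.208/30 (98.36.181.208 - 98.36.181.211) does not contain 98.36.181.216
  98.36.181.200/29 (98.36.181.200 - 98.36.181.207) does not contain 98.36.181.216
  98.36.181.144/28 (98.36.181.144 - 98.36.181.159) does not contain 98.36.181.216
  98.36.181.80/28 (98.36.181.80 - 98.36.181.95) does not contain 98.36.181.216
  98.36.180.128/25 (98.36.180.128 - 98.36.180.255) does not contain 98.36.181.216
  98.36.160.0/20 (98.36.160.0 - 98.36.175.255) does not contain 98.36.181.216
  98.37.176.0/20 (98.37.176.0 - 98.37.191.255) does not contain 98.36.181.216
  98.36.32.0/19 (98.36.32.0 - 98.36.63.255) does not contain 98.36.181.216
Longest matching prefix is /18 -> interface ge-0/0/8.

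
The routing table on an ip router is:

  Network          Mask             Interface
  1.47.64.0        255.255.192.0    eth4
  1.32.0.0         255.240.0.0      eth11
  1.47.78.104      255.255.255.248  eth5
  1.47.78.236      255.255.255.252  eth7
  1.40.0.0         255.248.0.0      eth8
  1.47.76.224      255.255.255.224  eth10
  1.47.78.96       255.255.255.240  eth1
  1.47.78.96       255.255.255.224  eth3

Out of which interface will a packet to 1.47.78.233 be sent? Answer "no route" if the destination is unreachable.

Routes whose prefix contains 1.47.78.233:
  1.32.0.0/12 (1.32.0.0 - 1.47.255.255) -> eth11
  1.40.0.0/13 (1.40.0.0 - 1.47.255.255) -> eth8
  1.47.64.0/18 (1.47.64.0 - 1.47.127.255) -> eth4
More-specific entries that do NOT match:
  1.47.78.236/30 (1.47.78.236 - 1.47.78.239) does not contain 1.47.78.233
  1.47.78.104/29 (1.47.78.104 - 1.47.78.111) does not contain 1.47.78.233
  1.47.78.96/28 (1.47.78.96 - 1.47.78.111) does not contain 1.47.78.233
  1.47.76.224/27 (1.47.76.224 - 1.47.76.255) does not contain 1.47.78.233
  1.47.78.96/27 (1.47.78.96 - 1.47.78.127) does not contain 1.47.78.233
Longest matching prefix is /18 -> interface eth4.

eth4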